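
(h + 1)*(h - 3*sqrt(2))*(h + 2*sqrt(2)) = h^3 - sqrt(2)*h^2 + h^2 - 12*h - sqrt(2)*h - 12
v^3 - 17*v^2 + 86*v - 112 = (v - 8)*(v - 7)*(v - 2)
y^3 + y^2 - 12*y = y*(y - 3)*(y + 4)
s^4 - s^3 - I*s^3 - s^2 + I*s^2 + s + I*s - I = (s - 1)^2*(s + 1)*(s - I)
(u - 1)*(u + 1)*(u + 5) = u^3 + 5*u^2 - u - 5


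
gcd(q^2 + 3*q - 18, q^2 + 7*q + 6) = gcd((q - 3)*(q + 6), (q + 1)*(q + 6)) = q + 6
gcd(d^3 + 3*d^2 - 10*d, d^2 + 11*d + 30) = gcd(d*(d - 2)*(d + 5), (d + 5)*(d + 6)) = d + 5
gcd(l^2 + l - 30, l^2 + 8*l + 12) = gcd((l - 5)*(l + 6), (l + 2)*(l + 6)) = l + 6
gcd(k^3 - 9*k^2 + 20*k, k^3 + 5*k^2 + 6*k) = k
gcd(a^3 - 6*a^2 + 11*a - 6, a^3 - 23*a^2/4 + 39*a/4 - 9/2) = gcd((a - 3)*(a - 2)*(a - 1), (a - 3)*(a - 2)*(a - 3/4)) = a^2 - 5*a + 6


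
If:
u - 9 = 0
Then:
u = 9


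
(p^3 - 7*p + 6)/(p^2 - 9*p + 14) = (p^2 + 2*p - 3)/(p - 7)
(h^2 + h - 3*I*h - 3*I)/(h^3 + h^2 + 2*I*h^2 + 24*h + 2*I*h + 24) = (h - 3*I)/(h^2 + 2*I*h + 24)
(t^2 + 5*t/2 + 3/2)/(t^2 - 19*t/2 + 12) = (2*t^2 + 5*t + 3)/(2*t^2 - 19*t + 24)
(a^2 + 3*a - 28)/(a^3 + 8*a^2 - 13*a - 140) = 1/(a + 5)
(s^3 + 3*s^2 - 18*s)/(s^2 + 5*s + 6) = s*(s^2 + 3*s - 18)/(s^2 + 5*s + 6)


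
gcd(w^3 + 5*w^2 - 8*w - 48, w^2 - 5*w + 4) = 1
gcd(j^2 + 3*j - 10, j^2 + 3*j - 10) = j^2 + 3*j - 10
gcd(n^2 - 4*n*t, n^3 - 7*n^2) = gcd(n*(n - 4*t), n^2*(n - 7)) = n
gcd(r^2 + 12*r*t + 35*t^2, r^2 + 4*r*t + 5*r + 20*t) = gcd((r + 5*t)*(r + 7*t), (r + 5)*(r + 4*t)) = 1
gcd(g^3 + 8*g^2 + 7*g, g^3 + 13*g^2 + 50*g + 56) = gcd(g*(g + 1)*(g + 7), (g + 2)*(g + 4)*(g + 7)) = g + 7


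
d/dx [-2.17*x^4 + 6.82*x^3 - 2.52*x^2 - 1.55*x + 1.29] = -8.68*x^3 + 20.46*x^2 - 5.04*x - 1.55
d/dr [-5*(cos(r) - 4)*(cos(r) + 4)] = 5*sin(2*r)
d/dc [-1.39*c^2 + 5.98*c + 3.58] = 5.98 - 2.78*c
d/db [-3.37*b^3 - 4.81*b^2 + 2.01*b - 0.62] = -10.11*b^2 - 9.62*b + 2.01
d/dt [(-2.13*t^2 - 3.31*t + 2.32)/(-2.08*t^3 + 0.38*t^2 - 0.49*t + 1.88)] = (-4.4304*t^4 - 13.7696*t^3 + 16.7783*t^2 - 9.772*t - 5.086)/(4.3264*t^6 - 1.5808*t^5 + 2.1828*t^4 - 8.1932*t^3 + 1.6689*t^2 - 1.8424*t + 3.5344)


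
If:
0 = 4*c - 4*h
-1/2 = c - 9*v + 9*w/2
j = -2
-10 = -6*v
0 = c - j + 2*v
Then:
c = -16/3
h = -16/3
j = -2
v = 5/3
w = 119/27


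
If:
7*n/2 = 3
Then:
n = 6/7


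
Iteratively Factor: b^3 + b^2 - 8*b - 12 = (b - 3)*(b^2 + 4*b + 4) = (b - 3)*(b + 2)*(b + 2)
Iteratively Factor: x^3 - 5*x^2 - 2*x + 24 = (x - 4)*(x^2 - x - 6) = (x - 4)*(x - 3)*(x + 2)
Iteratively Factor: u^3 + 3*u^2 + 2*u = (u + 2)*(u^2 + u) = (u + 1)*(u + 2)*(u)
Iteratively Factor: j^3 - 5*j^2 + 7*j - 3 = (j - 1)*(j^2 - 4*j + 3) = (j - 3)*(j - 1)*(j - 1)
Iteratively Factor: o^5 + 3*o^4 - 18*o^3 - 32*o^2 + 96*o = (o + 4)*(o^4 - o^3 - 14*o^2 + 24*o) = o*(o + 4)*(o^3 - o^2 - 14*o + 24) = o*(o - 2)*(o + 4)*(o^2 + o - 12) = o*(o - 2)*(o + 4)^2*(o - 3)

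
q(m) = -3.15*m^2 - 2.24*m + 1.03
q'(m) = -6.3*m - 2.24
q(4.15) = -62.52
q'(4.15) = -28.38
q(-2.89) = -18.81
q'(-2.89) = 15.97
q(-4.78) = -60.24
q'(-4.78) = 27.87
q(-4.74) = -59.13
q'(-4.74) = 27.62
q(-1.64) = -3.77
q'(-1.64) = 8.09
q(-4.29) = -47.33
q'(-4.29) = 24.79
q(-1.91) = -6.18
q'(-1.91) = 9.79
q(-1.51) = -2.77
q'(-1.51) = 7.27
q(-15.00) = -674.12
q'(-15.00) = 92.26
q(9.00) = -274.28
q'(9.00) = -58.94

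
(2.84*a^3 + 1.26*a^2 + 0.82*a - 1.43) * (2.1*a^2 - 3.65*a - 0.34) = 5.964*a^5 - 7.72*a^4 - 3.8426*a^3 - 6.4244*a^2 + 4.9407*a + 0.4862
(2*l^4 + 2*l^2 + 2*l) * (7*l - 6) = 14*l^5 - 12*l^4 + 14*l^3 + 2*l^2 - 12*l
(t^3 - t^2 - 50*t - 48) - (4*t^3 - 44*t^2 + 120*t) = -3*t^3 + 43*t^2 - 170*t - 48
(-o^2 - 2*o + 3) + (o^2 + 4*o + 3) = 2*o + 6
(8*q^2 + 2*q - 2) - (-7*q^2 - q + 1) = 15*q^2 + 3*q - 3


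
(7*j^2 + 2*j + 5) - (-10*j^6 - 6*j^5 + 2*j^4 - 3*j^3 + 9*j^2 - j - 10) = 10*j^6 + 6*j^5 - 2*j^4 + 3*j^3 - 2*j^2 + 3*j + 15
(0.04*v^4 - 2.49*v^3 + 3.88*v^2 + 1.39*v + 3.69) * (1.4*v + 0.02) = 0.056*v^5 - 3.4852*v^4 + 5.3822*v^3 + 2.0236*v^2 + 5.1938*v + 0.0738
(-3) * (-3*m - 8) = 9*m + 24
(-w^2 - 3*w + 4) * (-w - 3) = w^3 + 6*w^2 + 5*w - 12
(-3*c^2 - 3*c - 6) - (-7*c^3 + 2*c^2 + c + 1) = 7*c^3 - 5*c^2 - 4*c - 7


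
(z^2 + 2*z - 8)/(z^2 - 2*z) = (z + 4)/z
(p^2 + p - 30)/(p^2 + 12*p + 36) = (p - 5)/(p + 6)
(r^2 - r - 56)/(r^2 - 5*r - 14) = (-r^2 + r + 56)/(-r^2 + 5*r + 14)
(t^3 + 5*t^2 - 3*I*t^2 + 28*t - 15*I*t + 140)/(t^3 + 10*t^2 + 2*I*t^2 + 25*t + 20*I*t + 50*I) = (t^2 - 3*I*t + 28)/(t^2 + t*(5 + 2*I) + 10*I)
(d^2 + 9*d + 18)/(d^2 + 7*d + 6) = (d + 3)/(d + 1)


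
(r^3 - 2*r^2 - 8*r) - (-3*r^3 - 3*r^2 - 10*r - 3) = 4*r^3 + r^2 + 2*r + 3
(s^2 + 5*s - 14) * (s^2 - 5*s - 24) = s^4 - 63*s^2 - 50*s + 336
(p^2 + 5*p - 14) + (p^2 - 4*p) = 2*p^2 + p - 14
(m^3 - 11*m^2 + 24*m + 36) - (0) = m^3 - 11*m^2 + 24*m + 36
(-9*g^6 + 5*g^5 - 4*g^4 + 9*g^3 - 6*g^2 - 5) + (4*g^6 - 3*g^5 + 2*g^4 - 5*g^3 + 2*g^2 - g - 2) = -5*g^6 + 2*g^5 - 2*g^4 + 4*g^3 - 4*g^2 - g - 7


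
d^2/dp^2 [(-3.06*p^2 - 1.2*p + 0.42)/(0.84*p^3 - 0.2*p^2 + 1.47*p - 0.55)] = (-4.31827199999999*p^6 - 5.08032*p^5 + 27.436752*p^4 - 19.8528*p^3 - 1.420704*p^2 + 1.21536*p - 2.068944)/(0.592704*p^9 - 0.42336*p^8 + 3.212496*p^7 - 2.654*p^6 + 6.176268*p^5 - 5.43738*p^4 + 4.909023*p^3 - 3.746985*p^2 + 1.334025*p - 0.166375)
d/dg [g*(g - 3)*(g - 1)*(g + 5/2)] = 4*g^3 - 9*g^2/2 - 14*g + 15/2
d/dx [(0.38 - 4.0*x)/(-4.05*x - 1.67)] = (33.28695*x + 13.72573)/(4.05*x + 1.67)^3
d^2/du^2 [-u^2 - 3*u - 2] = -2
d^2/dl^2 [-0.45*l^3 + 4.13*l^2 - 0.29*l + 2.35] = 8.26 - 2.7*l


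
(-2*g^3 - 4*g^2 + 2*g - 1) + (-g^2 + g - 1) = -2*g^3 - 5*g^2 + 3*g - 2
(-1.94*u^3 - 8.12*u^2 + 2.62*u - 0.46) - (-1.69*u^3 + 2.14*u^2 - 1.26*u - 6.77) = -0.25*u^3 - 10.26*u^2 + 3.88*u + 6.31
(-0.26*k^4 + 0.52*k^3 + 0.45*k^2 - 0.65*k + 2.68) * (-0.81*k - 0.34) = 0.2106*k^5 - 0.3328*k^4 - 0.5413*k^3 + 0.3735*k^2 - 1.9498*k - 0.9112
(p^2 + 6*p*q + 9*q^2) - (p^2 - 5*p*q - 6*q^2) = 11*p*q + 15*q^2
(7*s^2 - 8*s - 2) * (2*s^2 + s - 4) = 14*s^4 - 9*s^3 - 40*s^2 + 30*s + 8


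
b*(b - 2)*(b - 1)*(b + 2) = b^4 - b^3 - 4*b^2 + 4*b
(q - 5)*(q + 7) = q^2 + 2*q - 35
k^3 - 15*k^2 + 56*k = k*(k - 8)*(k - 7)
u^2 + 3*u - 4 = (u - 1)*(u + 4)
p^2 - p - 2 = (p - 2)*(p + 1)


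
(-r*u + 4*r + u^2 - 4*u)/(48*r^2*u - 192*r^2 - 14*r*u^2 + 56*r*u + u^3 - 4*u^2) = (-r + u)/(48*r^2 - 14*r*u + u^2)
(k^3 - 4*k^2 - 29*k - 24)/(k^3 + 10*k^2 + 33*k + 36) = (k^2 - 7*k - 8)/(k^2 + 7*k + 12)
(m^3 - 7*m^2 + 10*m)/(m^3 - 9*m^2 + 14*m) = (m - 5)/(m - 7)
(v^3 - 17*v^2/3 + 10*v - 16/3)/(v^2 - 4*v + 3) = (3*v^2 - 14*v + 16)/(3*(v - 3))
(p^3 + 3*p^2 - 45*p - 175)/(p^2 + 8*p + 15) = (p^2 - 2*p - 35)/(p + 3)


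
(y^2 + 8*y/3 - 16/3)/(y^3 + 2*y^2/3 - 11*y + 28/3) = (3*y - 4)/(3*y^2 - 10*y + 7)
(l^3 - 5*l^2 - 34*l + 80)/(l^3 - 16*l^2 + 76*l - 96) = (l + 5)/(l - 6)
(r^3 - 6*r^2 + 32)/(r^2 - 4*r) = r - 2 - 8/r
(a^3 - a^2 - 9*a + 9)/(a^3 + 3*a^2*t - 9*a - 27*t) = (a - 1)/(a + 3*t)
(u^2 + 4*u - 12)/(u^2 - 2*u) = (u + 6)/u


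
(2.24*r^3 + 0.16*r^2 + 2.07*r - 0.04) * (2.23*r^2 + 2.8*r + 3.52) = 4.9952*r^5 + 6.6288*r^4 + 12.9489*r^3 + 6.27*r^2 + 7.1744*r - 0.1408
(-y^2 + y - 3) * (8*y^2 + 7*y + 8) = -8*y^4 + y^3 - 25*y^2 - 13*y - 24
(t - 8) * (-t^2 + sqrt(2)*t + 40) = -t^3 + sqrt(2)*t^2 + 8*t^2 - 8*sqrt(2)*t + 40*t - 320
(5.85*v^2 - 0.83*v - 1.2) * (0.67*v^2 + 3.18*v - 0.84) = 3.9195*v^4 + 18.0469*v^3 - 8.3574*v^2 - 3.1188*v + 1.008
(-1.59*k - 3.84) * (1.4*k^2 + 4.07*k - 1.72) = -2.226*k^3 - 11.8473*k^2 - 12.894*k + 6.6048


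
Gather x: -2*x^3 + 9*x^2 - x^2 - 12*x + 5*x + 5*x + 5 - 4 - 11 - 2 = -2*x^3 + 8*x^2 - 2*x - 12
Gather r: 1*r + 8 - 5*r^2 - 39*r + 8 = -5*r^2 - 38*r + 16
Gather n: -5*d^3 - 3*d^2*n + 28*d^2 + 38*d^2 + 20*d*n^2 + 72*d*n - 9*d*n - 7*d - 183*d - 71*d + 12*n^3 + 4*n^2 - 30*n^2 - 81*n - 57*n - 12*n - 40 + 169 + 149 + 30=-5*d^3 + 66*d^2 - 261*d + 12*n^3 + n^2*(20*d - 26) + n*(-3*d^2 + 63*d - 150) + 308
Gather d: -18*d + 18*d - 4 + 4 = 0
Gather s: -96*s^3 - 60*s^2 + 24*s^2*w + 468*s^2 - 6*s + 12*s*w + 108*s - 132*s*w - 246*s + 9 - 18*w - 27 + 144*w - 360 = -96*s^3 + s^2*(24*w + 408) + s*(-120*w - 144) + 126*w - 378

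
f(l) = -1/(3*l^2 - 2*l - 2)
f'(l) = -(2 - 6*l)/(3*l^2 - 2*l - 2)^2 = 2*(3*l - 1)/(-3*l^2 + 2*l + 2)^2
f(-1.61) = -0.11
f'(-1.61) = -0.14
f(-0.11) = 0.57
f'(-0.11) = -0.87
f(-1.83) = -0.09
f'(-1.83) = -0.09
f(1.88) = -0.21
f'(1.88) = 0.40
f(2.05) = -0.15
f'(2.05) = 0.24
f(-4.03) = -0.02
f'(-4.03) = -0.01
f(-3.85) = -0.02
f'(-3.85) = -0.01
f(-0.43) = 1.71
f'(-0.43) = -13.37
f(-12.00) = 0.00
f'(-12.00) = 0.00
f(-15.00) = 0.00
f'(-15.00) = 0.00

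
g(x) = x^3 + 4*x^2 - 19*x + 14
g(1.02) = -0.16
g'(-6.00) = 41.00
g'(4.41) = 74.62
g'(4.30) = 70.87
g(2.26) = 3.03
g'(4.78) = 87.79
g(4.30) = 85.77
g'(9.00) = 296.00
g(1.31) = -1.78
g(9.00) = 896.00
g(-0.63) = 27.31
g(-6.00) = 56.00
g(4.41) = 93.77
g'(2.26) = 14.40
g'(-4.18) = -0.02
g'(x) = 3*x^2 + 8*x - 19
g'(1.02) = -7.72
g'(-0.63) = -22.85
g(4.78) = 123.79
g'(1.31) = -3.37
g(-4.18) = 90.27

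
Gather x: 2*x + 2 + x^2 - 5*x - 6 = x^2 - 3*x - 4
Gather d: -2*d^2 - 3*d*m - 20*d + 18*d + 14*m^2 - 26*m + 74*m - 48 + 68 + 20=-2*d^2 + d*(-3*m - 2) + 14*m^2 + 48*m + 40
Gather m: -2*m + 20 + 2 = 22 - 2*m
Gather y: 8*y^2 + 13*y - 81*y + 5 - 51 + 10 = 8*y^2 - 68*y - 36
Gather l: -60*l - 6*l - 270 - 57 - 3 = -66*l - 330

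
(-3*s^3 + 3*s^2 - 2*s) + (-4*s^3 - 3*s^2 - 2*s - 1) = -7*s^3 - 4*s - 1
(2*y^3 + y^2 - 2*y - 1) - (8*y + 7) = 2*y^3 + y^2 - 10*y - 8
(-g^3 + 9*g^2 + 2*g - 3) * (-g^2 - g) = g^5 - 8*g^4 - 11*g^3 + g^2 + 3*g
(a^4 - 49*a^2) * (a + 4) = a^5 + 4*a^4 - 49*a^3 - 196*a^2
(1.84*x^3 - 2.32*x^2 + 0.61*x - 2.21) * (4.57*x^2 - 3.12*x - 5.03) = 8.4088*x^5 - 16.3432*x^4 + 0.770899999999999*x^3 - 0.333300000000001*x^2 + 3.8269*x + 11.1163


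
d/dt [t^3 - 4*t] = 3*t^2 - 4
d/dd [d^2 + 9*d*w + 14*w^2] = 2*d + 9*w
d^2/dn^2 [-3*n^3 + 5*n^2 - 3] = 10 - 18*n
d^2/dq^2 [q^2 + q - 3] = 2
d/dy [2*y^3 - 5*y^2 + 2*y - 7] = 6*y^2 - 10*y + 2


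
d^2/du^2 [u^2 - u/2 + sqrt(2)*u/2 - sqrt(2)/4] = 2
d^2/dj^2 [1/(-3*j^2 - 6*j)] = 2*(j*(j + 2) - 4*(j + 1)^2)/(3*j^3*(j + 2)^3)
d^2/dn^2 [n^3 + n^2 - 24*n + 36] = 6*n + 2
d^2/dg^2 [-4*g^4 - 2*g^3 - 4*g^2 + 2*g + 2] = -48*g^2 - 12*g - 8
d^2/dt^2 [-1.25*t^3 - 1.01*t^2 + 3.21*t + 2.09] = -7.5*t - 2.02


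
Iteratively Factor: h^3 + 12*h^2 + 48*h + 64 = (h + 4)*(h^2 + 8*h + 16) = (h + 4)^2*(h + 4)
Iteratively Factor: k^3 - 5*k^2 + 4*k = (k - 4)*(k^2 - k) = k*(k - 4)*(k - 1)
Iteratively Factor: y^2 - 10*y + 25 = (y - 5)*(y - 5)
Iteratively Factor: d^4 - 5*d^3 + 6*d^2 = (d)*(d^3 - 5*d^2 + 6*d) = d*(d - 3)*(d^2 - 2*d) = d*(d - 3)*(d - 2)*(d)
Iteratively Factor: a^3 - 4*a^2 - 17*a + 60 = (a + 4)*(a^2 - 8*a + 15) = (a - 5)*(a + 4)*(a - 3)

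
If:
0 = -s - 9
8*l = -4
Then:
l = -1/2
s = -9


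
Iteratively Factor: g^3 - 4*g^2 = (g)*(g^2 - 4*g) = g^2*(g - 4)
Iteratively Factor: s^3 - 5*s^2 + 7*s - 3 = (s - 1)*(s^2 - 4*s + 3) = (s - 3)*(s - 1)*(s - 1)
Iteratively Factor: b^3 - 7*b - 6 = (b + 1)*(b^2 - b - 6) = (b - 3)*(b + 1)*(b + 2)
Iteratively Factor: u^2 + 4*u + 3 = (u + 3)*(u + 1)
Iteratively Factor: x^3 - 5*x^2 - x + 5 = (x + 1)*(x^2 - 6*x + 5) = (x - 1)*(x + 1)*(x - 5)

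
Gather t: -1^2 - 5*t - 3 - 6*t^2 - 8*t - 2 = -6*t^2 - 13*t - 6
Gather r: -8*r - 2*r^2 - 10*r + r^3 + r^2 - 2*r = r^3 - r^2 - 20*r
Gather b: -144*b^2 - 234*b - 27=-144*b^2 - 234*b - 27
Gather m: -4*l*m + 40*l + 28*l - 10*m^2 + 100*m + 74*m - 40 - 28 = 68*l - 10*m^2 + m*(174 - 4*l) - 68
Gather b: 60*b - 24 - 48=60*b - 72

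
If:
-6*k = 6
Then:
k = -1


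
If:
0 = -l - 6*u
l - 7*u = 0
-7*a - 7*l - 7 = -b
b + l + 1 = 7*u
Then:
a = -8/7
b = -1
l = 0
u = 0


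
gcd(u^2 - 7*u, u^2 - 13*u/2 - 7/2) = u - 7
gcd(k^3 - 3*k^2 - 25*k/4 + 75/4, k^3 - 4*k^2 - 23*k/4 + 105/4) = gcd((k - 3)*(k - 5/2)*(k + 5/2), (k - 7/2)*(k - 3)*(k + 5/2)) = k^2 - k/2 - 15/2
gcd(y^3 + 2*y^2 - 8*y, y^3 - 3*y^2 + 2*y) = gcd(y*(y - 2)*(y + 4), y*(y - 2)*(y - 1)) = y^2 - 2*y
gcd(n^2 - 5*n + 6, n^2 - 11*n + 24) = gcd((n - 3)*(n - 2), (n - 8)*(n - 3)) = n - 3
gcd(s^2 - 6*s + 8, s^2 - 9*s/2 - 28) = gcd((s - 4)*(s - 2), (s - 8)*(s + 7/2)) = 1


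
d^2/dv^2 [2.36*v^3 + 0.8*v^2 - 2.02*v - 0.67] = 14.16*v + 1.6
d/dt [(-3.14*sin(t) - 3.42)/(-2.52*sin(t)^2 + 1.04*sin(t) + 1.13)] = (-7.9128*sin(t)^2 - 17.2368*sin(t) + 0.00859999999999994)*cos(t)/(6.3504*sin(t)^4 - 5.2416*sin(t)^3 - 4.6136*sin(t)^2 + 2.3504*sin(t) + 1.2769)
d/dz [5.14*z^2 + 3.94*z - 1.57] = 10.28*z + 3.94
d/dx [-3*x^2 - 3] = -6*x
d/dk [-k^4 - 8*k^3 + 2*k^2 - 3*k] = -4*k^3 - 24*k^2 + 4*k - 3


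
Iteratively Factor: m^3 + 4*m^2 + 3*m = (m + 3)*(m^2 + m) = (m + 1)*(m + 3)*(m)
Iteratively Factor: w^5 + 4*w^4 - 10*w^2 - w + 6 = (w - 1)*(w^4 + 5*w^3 + 5*w^2 - 5*w - 6) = (w - 1)*(w + 1)*(w^3 + 4*w^2 + w - 6) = (w - 1)*(w + 1)*(w + 2)*(w^2 + 2*w - 3) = (w - 1)*(w + 1)*(w + 2)*(w + 3)*(w - 1)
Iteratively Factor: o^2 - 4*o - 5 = (o + 1)*(o - 5)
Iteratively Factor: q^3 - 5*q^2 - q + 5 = (q - 5)*(q^2 - 1) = (q - 5)*(q + 1)*(q - 1)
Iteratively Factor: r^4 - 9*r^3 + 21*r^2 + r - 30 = (r - 2)*(r^3 - 7*r^2 + 7*r + 15) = (r - 3)*(r - 2)*(r^2 - 4*r - 5) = (r - 5)*(r - 3)*(r - 2)*(r + 1)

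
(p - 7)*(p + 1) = p^2 - 6*p - 7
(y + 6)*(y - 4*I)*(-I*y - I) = -I*y^3 - 4*y^2 - 7*I*y^2 - 28*y - 6*I*y - 24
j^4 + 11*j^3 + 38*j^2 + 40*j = j*(j + 2)*(j + 4)*(j + 5)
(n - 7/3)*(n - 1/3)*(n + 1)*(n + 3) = n^4 + 4*n^3/3 - 62*n^2/9 - 44*n/9 + 7/3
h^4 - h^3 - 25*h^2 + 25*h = h*(h - 5)*(h - 1)*(h + 5)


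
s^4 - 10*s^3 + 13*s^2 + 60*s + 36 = (s - 6)^2*(s + 1)^2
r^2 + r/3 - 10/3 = (r - 5/3)*(r + 2)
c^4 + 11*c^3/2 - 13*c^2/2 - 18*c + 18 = (c - 3/2)*(c - 1)*(c + 2)*(c + 6)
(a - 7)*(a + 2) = a^2 - 5*a - 14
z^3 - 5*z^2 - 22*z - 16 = (z - 8)*(z + 1)*(z + 2)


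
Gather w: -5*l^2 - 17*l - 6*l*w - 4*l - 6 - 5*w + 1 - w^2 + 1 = -5*l^2 - 21*l - w^2 + w*(-6*l - 5) - 4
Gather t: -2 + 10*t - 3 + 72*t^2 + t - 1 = 72*t^2 + 11*t - 6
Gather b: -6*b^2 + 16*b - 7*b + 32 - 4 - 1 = -6*b^2 + 9*b + 27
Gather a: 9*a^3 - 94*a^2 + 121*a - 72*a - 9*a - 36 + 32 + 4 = 9*a^3 - 94*a^2 + 40*a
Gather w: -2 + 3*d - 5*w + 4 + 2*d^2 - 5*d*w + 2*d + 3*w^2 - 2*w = 2*d^2 + 5*d + 3*w^2 + w*(-5*d - 7) + 2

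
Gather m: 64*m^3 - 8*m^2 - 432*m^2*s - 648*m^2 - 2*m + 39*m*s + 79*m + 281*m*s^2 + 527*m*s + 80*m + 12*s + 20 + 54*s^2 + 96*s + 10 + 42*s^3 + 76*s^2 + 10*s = 64*m^3 + m^2*(-432*s - 656) + m*(281*s^2 + 566*s + 157) + 42*s^3 + 130*s^2 + 118*s + 30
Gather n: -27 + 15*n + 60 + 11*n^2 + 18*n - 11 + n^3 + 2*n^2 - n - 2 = n^3 + 13*n^2 + 32*n + 20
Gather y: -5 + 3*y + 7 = 3*y + 2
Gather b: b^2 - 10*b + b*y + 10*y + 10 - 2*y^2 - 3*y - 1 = b^2 + b*(y - 10) - 2*y^2 + 7*y + 9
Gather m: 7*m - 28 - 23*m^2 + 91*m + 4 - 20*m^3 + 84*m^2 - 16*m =-20*m^3 + 61*m^2 + 82*m - 24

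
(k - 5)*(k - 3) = k^2 - 8*k + 15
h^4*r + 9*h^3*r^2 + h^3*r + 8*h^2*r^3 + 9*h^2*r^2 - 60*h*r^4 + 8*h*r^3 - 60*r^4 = (h - 2*r)*(h + 5*r)*(h + 6*r)*(h*r + r)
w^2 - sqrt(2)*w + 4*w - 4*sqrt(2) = (w + 4)*(w - sqrt(2))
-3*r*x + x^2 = x*(-3*r + x)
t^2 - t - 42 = (t - 7)*(t + 6)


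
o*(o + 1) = o^2 + o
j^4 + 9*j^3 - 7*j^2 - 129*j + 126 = (j - 3)*(j - 1)*(j + 6)*(j + 7)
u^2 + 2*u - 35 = (u - 5)*(u + 7)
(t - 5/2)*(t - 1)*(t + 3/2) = t^3 - 2*t^2 - 11*t/4 + 15/4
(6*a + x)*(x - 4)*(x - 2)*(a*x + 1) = 6*a^2*x^3 - 36*a^2*x^2 + 48*a^2*x + a*x^4 - 6*a*x^3 + 14*a*x^2 - 36*a*x + 48*a + x^3 - 6*x^2 + 8*x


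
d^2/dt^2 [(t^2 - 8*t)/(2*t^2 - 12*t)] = -2/(t^3 - 18*t^2 + 108*t - 216)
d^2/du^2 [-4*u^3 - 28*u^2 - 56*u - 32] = -24*u - 56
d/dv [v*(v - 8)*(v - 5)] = 3*v^2 - 26*v + 40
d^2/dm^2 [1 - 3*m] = 0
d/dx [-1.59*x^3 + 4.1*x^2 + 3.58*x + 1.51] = -4.77*x^2 + 8.2*x + 3.58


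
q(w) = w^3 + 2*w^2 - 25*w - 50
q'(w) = 3*w^2 + 4*w - 25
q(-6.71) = -94.31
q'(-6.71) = 83.23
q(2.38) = -84.69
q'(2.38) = 1.51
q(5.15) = 10.89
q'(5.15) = 75.17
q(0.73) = -66.80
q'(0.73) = -20.48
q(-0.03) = -49.25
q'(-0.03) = -25.12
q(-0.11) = -47.23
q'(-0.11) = -25.40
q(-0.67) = -32.65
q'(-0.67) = -26.33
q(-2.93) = 15.27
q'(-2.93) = -10.97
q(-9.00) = -392.00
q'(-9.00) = 182.00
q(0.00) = -50.00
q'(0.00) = -25.00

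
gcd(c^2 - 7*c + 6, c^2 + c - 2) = c - 1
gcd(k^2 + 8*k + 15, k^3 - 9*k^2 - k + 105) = k + 3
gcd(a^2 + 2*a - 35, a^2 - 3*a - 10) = a - 5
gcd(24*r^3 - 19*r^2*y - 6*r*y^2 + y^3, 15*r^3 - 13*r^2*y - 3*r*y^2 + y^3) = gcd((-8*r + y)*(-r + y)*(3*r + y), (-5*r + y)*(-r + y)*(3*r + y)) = -3*r^2 + 2*r*y + y^2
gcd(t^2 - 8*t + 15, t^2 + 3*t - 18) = t - 3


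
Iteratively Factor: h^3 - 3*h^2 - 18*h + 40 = (h + 4)*(h^2 - 7*h + 10) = (h - 5)*(h + 4)*(h - 2)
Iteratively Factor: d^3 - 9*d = (d + 3)*(d^2 - 3*d) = (d - 3)*(d + 3)*(d)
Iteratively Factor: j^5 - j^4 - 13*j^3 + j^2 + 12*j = (j)*(j^4 - j^3 - 13*j^2 + j + 12) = j*(j + 3)*(j^3 - 4*j^2 - j + 4) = j*(j + 1)*(j + 3)*(j^2 - 5*j + 4) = j*(j - 4)*(j + 1)*(j + 3)*(j - 1)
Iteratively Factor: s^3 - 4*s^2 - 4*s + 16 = (s + 2)*(s^2 - 6*s + 8) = (s - 4)*(s + 2)*(s - 2)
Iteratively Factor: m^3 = (m)*(m^2) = m^2*(m)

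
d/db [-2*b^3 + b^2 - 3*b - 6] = -6*b^2 + 2*b - 3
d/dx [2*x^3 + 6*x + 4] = 6*x^2 + 6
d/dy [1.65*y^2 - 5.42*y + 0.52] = 3.3*y - 5.42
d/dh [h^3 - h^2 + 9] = h*(3*h - 2)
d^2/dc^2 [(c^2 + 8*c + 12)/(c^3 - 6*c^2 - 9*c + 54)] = 2*(c^6 + 24*c^5 - 45*c^4 - 648*c^3 - 648*c^2 + 7776*c + 11664)/(c^9 - 18*c^8 + 81*c^7 + 270*c^6 - 2673*c^5 + 1458*c^4 + 25515*c^3 - 39366*c^2 - 78732*c + 157464)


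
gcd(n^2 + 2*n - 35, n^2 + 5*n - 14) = n + 7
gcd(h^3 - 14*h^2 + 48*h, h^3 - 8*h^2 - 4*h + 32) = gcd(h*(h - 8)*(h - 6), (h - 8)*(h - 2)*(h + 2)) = h - 8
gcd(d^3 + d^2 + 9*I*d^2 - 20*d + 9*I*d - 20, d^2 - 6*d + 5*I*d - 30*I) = d + 5*I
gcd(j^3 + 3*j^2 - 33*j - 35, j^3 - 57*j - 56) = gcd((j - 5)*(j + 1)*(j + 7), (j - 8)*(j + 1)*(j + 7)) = j^2 + 8*j + 7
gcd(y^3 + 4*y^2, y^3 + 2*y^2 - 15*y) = y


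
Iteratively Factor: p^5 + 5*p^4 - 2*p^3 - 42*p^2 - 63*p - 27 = (p + 1)*(p^4 + 4*p^3 - 6*p^2 - 36*p - 27) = (p + 1)^2*(p^3 + 3*p^2 - 9*p - 27) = (p + 1)^2*(p + 3)*(p^2 - 9) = (p - 3)*(p + 1)^2*(p + 3)*(p + 3)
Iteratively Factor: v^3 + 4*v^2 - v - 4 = (v + 1)*(v^2 + 3*v - 4) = (v - 1)*(v + 1)*(v + 4)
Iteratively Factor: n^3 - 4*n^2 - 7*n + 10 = (n - 1)*(n^2 - 3*n - 10) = (n - 5)*(n - 1)*(n + 2)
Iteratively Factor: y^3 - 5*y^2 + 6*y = (y - 2)*(y^2 - 3*y) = y*(y - 2)*(y - 3)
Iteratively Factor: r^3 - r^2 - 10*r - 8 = (r + 2)*(r^2 - 3*r - 4) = (r + 1)*(r + 2)*(r - 4)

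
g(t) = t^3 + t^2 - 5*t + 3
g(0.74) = 0.25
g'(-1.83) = 1.39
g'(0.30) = -4.13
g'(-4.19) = 39.29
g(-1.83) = 9.37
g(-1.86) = 9.32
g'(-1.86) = 1.66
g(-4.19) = -32.05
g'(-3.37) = 22.33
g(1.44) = 0.86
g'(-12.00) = 403.00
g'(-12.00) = 403.00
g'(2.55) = 19.61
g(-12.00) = -1521.00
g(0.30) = 1.62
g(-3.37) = -7.07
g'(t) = 3*t^2 + 2*t - 5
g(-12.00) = -1521.00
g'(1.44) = 4.10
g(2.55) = 13.33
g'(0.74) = -1.88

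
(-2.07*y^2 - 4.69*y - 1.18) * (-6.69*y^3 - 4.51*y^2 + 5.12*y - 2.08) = 13.8483*y^5 + 40.7118*y^4 + 18.4477*y^3 - 14.3854*y^2 + 3.7136*y + 2.4544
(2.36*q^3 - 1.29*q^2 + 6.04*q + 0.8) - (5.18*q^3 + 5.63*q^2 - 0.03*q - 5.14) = -2.82*q^3 - 6.92*q^2 + 6.07*q + 5.94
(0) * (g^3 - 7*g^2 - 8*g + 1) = 0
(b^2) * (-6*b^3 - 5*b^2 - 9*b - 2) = -6*b^5 - 5*b^4 - 9*b^3 - 2*b^2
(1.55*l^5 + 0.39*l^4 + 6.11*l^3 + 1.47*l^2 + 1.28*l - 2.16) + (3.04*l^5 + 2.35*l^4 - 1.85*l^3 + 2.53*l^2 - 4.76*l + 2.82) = 4.59*l^5 + 2.74*l^4 + 4.26*l^3 + 4.0*l^2 - 3.48*l + 0.66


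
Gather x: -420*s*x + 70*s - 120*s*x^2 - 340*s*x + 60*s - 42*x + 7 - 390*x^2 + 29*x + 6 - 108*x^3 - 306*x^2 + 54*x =130*s - 108*x^3 + x^2*(-120*s - 696) + x*(41 - 760*s) + 13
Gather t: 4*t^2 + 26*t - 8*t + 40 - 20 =4*t^2 + 18*t + 20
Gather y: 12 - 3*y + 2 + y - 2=12 - 2*y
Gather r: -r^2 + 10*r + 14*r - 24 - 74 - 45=-r^2 + 24*r - 143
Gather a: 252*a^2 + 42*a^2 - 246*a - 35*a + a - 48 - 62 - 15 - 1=294*a^2 - 280*a - 126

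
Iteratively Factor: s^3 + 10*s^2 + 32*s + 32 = (s + 4)*(s^2 + 6*s + 8) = (s + 4)^2*(s + 2)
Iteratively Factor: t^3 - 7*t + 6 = (t - 2)*(t^2 + 2*t - 3) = (t - 2)*(t - 1)*(t + 3)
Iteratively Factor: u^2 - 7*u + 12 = (u - 3)*(u - 4)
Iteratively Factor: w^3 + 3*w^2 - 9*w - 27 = (w + 3)*(w^2 - 9) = (w + 3)^2*(w - 3)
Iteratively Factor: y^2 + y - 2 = (y - 1)*(y + 2)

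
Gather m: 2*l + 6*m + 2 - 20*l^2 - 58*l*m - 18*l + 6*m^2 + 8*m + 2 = -20*l^2 - 16*l + 6*m^2 + m*(14 - 58*l) + 4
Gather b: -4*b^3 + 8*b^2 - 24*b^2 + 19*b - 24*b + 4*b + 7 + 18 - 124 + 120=-4*b^3 - 16*b^2 - b + 21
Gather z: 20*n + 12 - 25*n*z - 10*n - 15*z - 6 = 10*n + z*(-25*n - 15) + 6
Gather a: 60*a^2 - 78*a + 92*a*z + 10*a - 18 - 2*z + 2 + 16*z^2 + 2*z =60*a^2 + a*(92*z - 68) + 16*z^2 - 16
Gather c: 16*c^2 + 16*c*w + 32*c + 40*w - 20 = 16*c^2 + c*(16*w + 32) + 40*w - 20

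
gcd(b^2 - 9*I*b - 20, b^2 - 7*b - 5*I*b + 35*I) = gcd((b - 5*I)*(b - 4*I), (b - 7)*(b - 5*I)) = b - 5*I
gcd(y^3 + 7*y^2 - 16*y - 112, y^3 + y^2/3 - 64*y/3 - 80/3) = y + 4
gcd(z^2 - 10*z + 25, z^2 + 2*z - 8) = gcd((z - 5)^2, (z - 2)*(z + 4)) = 1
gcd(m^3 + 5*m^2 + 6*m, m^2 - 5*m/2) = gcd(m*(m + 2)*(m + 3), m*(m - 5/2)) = m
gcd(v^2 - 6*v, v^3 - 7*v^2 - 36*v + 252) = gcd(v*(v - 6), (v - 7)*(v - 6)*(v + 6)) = v - 6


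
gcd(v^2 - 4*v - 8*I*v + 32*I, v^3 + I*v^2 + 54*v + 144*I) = v - 8*I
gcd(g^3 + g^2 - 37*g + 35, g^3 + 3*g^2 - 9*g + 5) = g - 1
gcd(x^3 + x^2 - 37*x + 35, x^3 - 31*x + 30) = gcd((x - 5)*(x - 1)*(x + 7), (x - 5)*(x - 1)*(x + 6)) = x^2 - 6*x + 5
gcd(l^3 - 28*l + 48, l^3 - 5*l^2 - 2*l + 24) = l - 4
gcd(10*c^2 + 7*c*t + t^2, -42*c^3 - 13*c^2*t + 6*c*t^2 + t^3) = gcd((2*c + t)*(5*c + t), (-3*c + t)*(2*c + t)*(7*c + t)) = 2*c + t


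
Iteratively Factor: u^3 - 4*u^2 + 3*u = (u - 1)*(u^2 - 3*u) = u*(u - 1)*(u - 3)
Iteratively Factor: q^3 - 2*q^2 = (q)*(q^2 - 2*q) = q*(q - 2)*(q)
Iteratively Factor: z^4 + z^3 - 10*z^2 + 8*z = (z - 2)*(z^3 + 3*z^2 - 4*z) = z*(z - 2)*(z^2 + 3*z - 4) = z*(z - 2)*(z + 4)*(z - 1)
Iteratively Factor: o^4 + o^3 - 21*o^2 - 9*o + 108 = (o + 4)*(o^3 - 3*o^2 - 9*o + 27) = (o - 3)*(o + 4)*(o^2 - 9) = (o - 3)^2*(o + 4)*(o + 3)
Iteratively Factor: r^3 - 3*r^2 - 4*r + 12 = (r + 2)*(r^2 - 5*r + 6) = (r - 3)*(r + 2)*(r - 2)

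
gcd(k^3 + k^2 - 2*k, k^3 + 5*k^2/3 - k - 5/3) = k - 1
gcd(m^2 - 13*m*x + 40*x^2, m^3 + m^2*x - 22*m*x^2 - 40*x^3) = -m + 5*x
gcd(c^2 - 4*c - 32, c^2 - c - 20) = c + 4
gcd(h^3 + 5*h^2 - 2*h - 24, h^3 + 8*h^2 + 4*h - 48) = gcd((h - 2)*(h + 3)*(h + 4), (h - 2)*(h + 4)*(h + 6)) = h^2 + 2*h - 8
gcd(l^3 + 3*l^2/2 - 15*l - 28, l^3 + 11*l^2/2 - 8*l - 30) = l + 2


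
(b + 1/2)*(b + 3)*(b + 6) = b^3 + 19*b^2/2 + 45*b/2 + 9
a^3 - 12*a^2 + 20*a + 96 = (a - 8)*(a - 6)*(a + 2)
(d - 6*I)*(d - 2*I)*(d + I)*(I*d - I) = I*d^4 + 7*d^3 - I*d^3 - 7*d^2 - 4*I*d^2 + 12*d + 4*I*d - 12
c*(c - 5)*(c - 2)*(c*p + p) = c^4*p - 6*c^3*p + 3*c^2*p + 10*c*p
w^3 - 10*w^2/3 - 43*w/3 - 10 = (w - 6)*(w + 1)*(w + 5/3)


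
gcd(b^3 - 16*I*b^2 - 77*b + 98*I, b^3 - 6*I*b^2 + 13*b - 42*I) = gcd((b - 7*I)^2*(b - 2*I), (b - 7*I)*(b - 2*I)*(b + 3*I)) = b^2 - 9*I*b - 14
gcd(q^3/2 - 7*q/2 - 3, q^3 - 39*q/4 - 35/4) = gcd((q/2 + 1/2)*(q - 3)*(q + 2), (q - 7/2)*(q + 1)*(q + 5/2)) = q + 1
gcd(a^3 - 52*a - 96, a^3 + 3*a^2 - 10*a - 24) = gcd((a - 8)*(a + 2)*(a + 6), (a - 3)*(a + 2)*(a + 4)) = a + 2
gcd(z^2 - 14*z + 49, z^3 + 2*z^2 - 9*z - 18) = 1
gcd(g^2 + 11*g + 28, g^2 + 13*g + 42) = g + 7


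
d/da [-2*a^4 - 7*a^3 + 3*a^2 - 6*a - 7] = -8*a^3 - 21*a^2 + 6*a - 6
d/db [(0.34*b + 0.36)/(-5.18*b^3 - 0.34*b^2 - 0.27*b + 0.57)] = (3.5224*b^3 + 5.71*b^2 + 0.2448*b + 0.291)/(26.8324*b^6 + 3.5224*b^5 + 2.9128*b^4 - 5.7216*b^3 - 0.3147*b^2 - 0.3078*b + 0.3249)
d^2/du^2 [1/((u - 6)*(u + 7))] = 2*((u - 6)^2 + (u - 6)*(u + 7) + (u + 7)^2)/((u - 6)^3*(u + 7)^3)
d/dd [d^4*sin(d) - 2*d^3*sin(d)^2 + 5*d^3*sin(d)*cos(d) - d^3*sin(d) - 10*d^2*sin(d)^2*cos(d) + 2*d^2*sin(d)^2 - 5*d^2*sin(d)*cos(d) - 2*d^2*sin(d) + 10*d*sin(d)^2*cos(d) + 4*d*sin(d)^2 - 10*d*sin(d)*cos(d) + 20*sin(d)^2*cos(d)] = d^4*cos(d) + 4*d^3*sin(d) - 2*d^3*sin(2*d) - d^3*cos(d) + 5*d^3*cos(2*d) - d^2*sin(d)/2 + 19*d^2*sin(2*d)/2 - 15*d^2*sin(3*d)/2 - 2*d^2*cos(d) - 2*d^2*cos(2*d) - 3*d^2 - 13*d*sin(d)/2 - d*sin(2*d) + 15*d*sin(3*d)/2 - 5*d*cos(d) - 12*d*cos(2*d) + 5*d*cos(3*d) + 2*d - 5*sin(d) - 5*sin(2*d) + 15*sin(3*d) + 5*cos(d)/2 - 2*cos(2*d) - 5*cos(3*d)/2 + 2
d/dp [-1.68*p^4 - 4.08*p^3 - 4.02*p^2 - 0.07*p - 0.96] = -6.72*p^3 - 12.24*p^2 - 8.04*p - 0.07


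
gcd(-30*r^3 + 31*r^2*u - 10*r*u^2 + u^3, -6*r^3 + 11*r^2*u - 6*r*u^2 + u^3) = 6*r^2 - 5*r*u + u^2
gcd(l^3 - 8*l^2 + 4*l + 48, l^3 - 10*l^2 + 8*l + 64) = l^2 - 2*l - 8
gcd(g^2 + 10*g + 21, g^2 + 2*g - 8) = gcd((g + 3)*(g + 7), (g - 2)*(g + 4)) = 1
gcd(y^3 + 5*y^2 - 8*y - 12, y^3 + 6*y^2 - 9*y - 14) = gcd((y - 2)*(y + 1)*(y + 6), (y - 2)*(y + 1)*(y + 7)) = y^2 - y - 2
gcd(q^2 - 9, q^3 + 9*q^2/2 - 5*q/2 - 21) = q + 3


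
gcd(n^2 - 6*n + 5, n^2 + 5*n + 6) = 1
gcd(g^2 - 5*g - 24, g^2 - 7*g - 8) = g - 8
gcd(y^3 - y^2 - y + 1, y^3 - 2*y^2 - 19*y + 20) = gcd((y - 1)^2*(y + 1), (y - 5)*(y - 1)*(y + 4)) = y - 1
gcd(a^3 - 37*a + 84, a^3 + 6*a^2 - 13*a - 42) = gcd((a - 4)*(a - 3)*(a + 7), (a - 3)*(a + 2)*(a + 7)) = a^2 + 4*a - 21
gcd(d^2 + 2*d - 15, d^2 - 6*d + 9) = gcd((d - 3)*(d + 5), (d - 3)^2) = d - 3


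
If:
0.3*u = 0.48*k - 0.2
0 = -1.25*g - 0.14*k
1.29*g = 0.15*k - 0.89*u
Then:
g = -0.06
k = 0.53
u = 0.17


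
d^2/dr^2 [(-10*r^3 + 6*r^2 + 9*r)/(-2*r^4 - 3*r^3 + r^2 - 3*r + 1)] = 2*(40*r^9 - 72*r^8 - 264*r^7 - 888*r^6 - 3*r^5 + 441*r^4 - 172*r^3 - 234*r^2 + 57*r - 33)/(8*r^12 + 36*r^11 + 42*r^10 + 27*r^9 + 75*r^8 + 18*r^7 - 16*r^6 + 72*r^5 - 78*r^4 + 54*r^3 - 30*r^2 + 9*r - 1)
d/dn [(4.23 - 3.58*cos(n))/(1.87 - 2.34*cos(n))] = -3.2036*sin(n)/(2.34*cos(n) - 1.87)^2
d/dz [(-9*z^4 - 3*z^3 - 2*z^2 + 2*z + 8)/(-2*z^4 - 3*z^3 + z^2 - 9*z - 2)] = (21*z^6 - 26*z^5 + 246*z^4 + 202*z^3 + 106*z^2 - 8*z + 68)/(4*z^8 + 12*z^7 + 5*z^6 + 30*z^5 + 63*z^4 - 6*z^3 + 77*z^2 + 36*z + 4)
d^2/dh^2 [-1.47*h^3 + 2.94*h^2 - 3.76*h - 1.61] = 5.88 - 8.82*h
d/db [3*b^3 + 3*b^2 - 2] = 3*b*(3*b + 2)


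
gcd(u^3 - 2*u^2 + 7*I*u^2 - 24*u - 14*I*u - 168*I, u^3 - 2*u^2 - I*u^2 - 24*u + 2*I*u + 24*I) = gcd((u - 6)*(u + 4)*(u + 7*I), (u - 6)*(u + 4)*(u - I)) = u^2 - 2*u - 24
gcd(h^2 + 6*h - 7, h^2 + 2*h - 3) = h - 1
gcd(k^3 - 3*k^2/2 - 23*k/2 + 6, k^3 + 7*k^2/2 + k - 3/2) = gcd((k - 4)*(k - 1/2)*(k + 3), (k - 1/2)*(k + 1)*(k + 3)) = k^2 + 5*k/2 - 3/2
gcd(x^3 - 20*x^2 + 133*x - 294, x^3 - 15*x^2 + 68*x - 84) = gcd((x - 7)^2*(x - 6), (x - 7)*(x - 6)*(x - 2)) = x^2 - 13*x + 42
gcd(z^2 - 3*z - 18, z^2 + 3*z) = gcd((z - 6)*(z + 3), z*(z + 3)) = z + 3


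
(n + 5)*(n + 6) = n^2 + 11*n + 30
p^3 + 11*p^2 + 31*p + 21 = (p + 1)*(p + 3)*(p + 7)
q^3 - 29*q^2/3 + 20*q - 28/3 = (q - 7)*(q - 2)*(q - 2/3)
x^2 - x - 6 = (x - 3)*(x + 2)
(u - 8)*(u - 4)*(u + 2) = u^3 - 10*u^2 + 8*u + 64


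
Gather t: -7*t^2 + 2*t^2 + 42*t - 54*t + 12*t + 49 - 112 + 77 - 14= -5*t^2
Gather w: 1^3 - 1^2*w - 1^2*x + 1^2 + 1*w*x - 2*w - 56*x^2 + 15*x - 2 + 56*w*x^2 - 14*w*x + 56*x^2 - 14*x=w*(56*x^2 - 13*x - 3)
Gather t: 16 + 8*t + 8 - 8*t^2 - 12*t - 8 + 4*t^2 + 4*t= 16 - 4*t^2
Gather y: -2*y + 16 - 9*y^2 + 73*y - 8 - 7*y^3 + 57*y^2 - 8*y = -7*y^3 + 48*y^2 + 63*y + 8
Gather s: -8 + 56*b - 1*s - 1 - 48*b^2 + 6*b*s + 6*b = -48*b^2 + 62*b + s*(6*b - 1) - 9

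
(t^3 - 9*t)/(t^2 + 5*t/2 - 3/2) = 2*t*(t - 3)/(2*t - 1)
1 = 1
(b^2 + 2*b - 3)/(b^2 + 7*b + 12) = (b - 1)/(b + 4)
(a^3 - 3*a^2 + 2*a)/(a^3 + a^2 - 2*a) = (a - 2)/(a + 2)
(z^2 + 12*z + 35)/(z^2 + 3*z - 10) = (z + 7)/(z - 2)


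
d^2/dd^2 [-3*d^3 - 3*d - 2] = -18*d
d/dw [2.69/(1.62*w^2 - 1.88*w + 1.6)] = (5.0572 - 8.7156*w)/(1.62*w^2 - 1.88*w + 1.6)^2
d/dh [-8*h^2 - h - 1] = -16*h - 1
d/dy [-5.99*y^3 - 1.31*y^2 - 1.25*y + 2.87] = -17.97*y^2 - 2.62*y - 1.25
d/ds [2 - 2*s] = -2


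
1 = 1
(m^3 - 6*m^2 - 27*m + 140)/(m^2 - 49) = (m^2 + m - 20)/(m + 7)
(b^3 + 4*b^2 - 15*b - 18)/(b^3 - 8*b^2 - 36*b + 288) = (b^2 - 2*b - 3)/(b^2 - 14*b + 48)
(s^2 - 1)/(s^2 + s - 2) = (s + 1)/(s + 2)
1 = 1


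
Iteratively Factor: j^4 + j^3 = (j)*(j^3 + j^2) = j*(j + 1)*(j^2) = j^2*(j + 1)*(j)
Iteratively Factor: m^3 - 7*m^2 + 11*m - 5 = (m - 1)*(m^2 - 6*m + 5) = (m - 1)^2*(m - 5)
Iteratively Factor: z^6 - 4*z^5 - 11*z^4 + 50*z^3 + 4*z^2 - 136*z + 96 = (z - 2)*(z^5 - 2*z^4 - 15*z^3 + 20*z^2 + 44*z - 48) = (z - 4)*(z - 2)*(z^4 + 2*z^3 - 7*z^2 - 8*z + 12) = (z - 4)*(z - 2)*(z + 3)*(z^3 - z^2 - 4*z + 4) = (z - 4)*(z - 2)*(z - 1)*(z + 3)*(z^2 - 4) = (z - 4)*(z - 2)^2*(z - 1)*(z + 3)*(z + 2)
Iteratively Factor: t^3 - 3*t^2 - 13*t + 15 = (t + 3)*(t^2 - 6*t + 5) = (t - 1)*(t + 3)*(t - 5)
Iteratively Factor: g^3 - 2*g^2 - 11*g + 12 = (g + 3)*(g^2 - 5*g + 4) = (g - 4)*(g + 3)*(g - 1)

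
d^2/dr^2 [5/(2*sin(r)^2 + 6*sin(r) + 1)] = 10*(-8*sin(r)^4 - 18*sin(r)^3 - 2*sin(r)^2 + 39*sin(r) + 34)/(6*sin(r) - cos(2*r) + 2)^3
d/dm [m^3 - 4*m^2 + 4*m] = 3*m^2 - 8*m + 4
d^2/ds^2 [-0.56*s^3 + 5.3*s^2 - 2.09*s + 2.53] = 10.6 - 3.36*s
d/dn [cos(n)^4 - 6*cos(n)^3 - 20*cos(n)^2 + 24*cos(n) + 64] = 2*(-2*cos(n)^3 + 9*cos(n)^2 + 20*cos(n) - 12)*sin(n)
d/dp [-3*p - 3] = -3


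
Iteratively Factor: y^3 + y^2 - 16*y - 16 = (y + 1)*(y^2 - 16) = (y + 1)*(y + 4)*(y - 4)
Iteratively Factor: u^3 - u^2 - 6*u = (u - 3)*(u^2 + 2*u) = (u - 3)*(u + 2)*(u)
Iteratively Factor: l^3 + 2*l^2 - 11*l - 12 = (l + 1)*(l^2 + l - 12) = (l + 1)*(l + 4)*(l - 3)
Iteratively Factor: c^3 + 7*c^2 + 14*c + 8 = (c + 4)*(c^2 + 3*c + 2) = (c + 1)*(c + 4)*(c + 2)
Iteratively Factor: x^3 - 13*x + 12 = (x - 3)*(x^2 + 3*x - 4) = (x - 3)*(x - 1)*(x + 4)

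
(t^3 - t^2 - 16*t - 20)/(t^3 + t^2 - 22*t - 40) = (t + 2)/(t + 4)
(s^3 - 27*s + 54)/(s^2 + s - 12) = (s^2 + 3*s - 18)/(s + 4)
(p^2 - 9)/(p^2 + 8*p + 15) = (p - 3)/(p + 5)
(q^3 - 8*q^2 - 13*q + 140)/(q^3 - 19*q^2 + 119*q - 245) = (q + 4)/(q - 7)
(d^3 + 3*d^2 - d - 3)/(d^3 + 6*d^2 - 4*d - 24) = (d^3 + 3*d^2 - d - 3)/(d^3 + 6*d^2 - 4*d - 24)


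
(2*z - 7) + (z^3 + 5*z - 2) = z^3 + 7*z - 9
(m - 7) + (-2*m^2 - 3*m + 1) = -2*m^2 - 2*m - 6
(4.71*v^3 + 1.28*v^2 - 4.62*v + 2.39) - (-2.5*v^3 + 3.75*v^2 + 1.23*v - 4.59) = 7.21*v^3 - 2.47*v^2 - 5.85*v + 6.98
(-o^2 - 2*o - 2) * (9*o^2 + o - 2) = -9*o^4 - 19*o^3 - 18*o^2 + 2*o + 4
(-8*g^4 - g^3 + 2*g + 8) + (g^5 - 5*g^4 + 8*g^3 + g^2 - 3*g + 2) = g^5 - 13*g^4 + 7*g^3 + g^2 - g + 10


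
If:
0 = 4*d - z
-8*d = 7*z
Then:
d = 0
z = 0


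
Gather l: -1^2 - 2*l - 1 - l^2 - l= -l^2 - 3*l - 2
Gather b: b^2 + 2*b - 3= b^2 + 2*b - 3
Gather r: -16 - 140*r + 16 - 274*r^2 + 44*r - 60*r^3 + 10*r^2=-60*r^3 - 264*r^2 - 96*r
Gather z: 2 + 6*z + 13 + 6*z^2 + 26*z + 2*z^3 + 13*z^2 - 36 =2*z^3 + 19*z^2 + 32*z - 21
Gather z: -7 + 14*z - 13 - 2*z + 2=12*z - 18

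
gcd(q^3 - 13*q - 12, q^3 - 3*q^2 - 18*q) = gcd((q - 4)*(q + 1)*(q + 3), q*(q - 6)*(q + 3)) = q + 3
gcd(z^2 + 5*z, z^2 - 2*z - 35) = z + 5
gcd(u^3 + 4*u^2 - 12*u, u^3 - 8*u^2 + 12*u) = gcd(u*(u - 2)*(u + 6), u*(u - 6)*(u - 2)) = u^2 - 2*u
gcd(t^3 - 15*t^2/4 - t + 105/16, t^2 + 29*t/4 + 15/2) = t + 5/4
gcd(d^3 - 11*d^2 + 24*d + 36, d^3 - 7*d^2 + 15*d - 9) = 1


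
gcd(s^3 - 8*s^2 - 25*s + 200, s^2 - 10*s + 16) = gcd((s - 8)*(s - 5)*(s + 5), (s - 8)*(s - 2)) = s - 8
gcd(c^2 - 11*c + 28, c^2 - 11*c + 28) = c^2 - 11*c + 28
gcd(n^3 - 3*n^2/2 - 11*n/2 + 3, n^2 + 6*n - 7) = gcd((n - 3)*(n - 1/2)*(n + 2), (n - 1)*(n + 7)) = 1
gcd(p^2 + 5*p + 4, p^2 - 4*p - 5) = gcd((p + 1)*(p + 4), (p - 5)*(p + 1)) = p + 1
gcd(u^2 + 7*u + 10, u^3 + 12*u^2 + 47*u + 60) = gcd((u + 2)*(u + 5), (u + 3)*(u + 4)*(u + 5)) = u + 5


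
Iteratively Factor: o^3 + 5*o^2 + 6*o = (o + 2)*(o^2 + 3*o) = (o + 2)*(o + 3)*(o)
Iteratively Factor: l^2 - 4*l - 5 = (l - 5)*(l + 1)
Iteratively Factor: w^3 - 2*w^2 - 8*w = (w + 2)*(w^2 - 4*w) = w*(w + 2)*(w - 4)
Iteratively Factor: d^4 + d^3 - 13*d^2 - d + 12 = (d + 1)*(d^3 - 13*d + 12) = (d + 1)*(d + 4)*(d^2 - 4*d + 3) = (d - 1)*(d + 1)*(d + 4)*(d - 3)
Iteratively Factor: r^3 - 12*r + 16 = (r + 4)*(r^2 - 4*r + 4) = (r - 2)*(r + 4)*(r - 2)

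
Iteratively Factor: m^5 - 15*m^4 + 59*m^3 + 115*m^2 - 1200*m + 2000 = (m - 5)*(m^4 - 10*m^3 + 9*m^2 + 160*m - 400) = (m - 5)^2*(m^3 - 5*m^2 - 16*m + 80) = (m - 5)^2*(m - 4)*(m^2 - m - 20) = (m - 5)^3*(m - 4)*(m + 4)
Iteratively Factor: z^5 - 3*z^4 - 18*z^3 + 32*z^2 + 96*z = (z + 3)*(z^4 - 6*z^3 + 32*z) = (z + 2)*(z + 3)*(z^3 - 8*z^2 + 16*z) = (z - 4)*(z + 2)*(z + 3)*(z^2 - 4*z) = z*(z - 4)*(z + 2)*(z + 3)*(z - 4)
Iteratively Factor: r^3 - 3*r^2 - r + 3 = (r - 1)*(r^2 - 2*r - 3) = (r - 1)*(r + 1)*(r - 3)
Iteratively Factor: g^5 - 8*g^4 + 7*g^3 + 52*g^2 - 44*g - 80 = (g - 2)*(g^4 - 6*g^3 - 5*g^2 + 42*g + 40) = (g - 2)*(g + 2)*(g^3 - 8*g^2 + 11*g + 20) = (g - 4)*(g - 2)*(g + 2)*(g^2 - 4*g - 5) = (g - 5)*(g - 4)*(g - 2)*(g + 2)*(g + 1)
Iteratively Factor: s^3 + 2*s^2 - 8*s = (s)*(s^2 + 2*s - 8) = s*(s - 2)*(s + 4)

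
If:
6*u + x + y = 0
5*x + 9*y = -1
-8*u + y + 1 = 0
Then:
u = 3/2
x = -20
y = 11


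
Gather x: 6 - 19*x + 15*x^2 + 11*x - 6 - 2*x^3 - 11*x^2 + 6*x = -2*x^3 + 4*x^2 - 2*x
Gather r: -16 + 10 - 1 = -7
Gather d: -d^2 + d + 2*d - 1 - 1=-d^2 + 3*d - 2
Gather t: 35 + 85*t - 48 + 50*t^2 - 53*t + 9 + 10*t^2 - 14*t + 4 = 60*t^2 + 18*t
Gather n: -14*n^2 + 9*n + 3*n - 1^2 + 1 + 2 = -14*n^2 + 12*n + 2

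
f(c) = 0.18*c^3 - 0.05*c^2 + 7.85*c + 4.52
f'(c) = 0.54*c^2 - 0.1*c + 7.85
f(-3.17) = -26.60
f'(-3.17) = 13.59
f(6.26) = 95.86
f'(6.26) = 28.39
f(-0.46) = 0.88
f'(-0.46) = 8.01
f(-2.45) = -17.66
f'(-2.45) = 11.34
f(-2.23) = -15.23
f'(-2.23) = 10.76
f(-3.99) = -39.03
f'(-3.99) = 16.85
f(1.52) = 16.97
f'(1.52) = 8.95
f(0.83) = 11.10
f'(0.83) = 8.14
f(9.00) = 202.34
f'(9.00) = 50.69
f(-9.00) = -201.40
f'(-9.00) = 52.49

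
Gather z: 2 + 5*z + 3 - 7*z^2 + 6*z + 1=-7*z^2 + 11*z + 6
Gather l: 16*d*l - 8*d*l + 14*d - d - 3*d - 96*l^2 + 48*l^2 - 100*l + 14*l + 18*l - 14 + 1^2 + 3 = 10*d - 48*l^2 + l*(8*d - 68) - 10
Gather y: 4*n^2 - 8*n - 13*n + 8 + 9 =4*n^2 - 21*n + 17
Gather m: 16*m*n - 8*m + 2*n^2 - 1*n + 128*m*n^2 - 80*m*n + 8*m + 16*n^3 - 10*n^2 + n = m*(128*n^2 - 64*n) + 16*n^3 - 8*n^2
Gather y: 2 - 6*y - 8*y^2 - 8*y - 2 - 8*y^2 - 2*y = -16*y^2 - 16*y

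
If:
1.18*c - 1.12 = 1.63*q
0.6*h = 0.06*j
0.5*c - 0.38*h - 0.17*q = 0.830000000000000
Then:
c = 1.38135593220339*q + 0.949152542372881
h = 1.37020517395183*q - 0.935325602140946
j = 13.7020517395183*q - 9.35325602140946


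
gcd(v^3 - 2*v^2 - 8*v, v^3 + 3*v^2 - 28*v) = v^2 - 4*v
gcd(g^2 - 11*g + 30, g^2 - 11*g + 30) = g^2 - 11*g + 30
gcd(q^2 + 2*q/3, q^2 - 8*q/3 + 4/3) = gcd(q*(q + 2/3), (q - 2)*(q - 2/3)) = 1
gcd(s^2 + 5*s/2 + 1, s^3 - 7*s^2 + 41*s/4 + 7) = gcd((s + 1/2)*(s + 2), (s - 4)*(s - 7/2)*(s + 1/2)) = s + 1/2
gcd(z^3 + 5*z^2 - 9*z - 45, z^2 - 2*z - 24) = 1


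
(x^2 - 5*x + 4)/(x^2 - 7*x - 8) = (-x^2 + 5*x - 4)/(-x^2 + 7*x + 8)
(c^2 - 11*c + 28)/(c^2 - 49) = (c - 4)/(c + 7)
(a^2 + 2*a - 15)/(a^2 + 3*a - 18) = (a + 5)/(a + 6)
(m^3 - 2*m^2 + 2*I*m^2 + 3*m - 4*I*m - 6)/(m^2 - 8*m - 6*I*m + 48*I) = (m^3 + m^2*(-2 + 2*I) + m*(3 - 4*I) - 6)/(m^2 + m*(-8 - 6*I) + 48*I)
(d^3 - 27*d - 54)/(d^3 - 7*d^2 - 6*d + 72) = (d + 3)/(d - 4)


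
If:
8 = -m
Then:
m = -8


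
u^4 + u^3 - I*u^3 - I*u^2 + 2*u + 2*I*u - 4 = (u - 1)*(u + 2)*(u - 2*I)*(u + I)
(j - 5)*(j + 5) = j^2 - 25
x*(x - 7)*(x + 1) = x^3 - 6*x^2 - 7*x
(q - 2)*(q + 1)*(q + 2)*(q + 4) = q^4 + 5*q^3 - 20*q - 16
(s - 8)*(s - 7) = s^2 - 15*s + 56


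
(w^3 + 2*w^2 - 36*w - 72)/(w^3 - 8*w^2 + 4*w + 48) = (w + 6)/(w - 4)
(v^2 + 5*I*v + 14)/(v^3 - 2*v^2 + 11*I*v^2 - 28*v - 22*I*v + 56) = (v - 2*I)/(v^2 + v*(-2 + 4*I) - 8*I)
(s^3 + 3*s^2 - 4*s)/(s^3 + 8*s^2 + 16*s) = (s - 1)/(s + 4)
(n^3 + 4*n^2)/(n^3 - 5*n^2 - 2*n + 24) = n^2*(n + 4)/(n^3 - 5*n^2 - 2*n + 24)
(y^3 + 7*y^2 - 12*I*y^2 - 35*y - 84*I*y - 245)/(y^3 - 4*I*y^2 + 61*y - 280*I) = (y + 7)/(y + 8*I)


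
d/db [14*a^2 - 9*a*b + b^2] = -9*a + 2*b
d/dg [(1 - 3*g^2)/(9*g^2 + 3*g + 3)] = (-3*g^2 - 12*g - 1)/(3*(9*g^4 + 6*g^3 + 7*g^2 + 2*g + 1))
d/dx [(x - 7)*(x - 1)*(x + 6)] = 3*x^2 - 4*x - 41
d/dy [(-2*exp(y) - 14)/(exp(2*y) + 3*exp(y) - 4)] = 2*(exp(2*y) + 14*exp(y) + 25)*exp(y)/(exp(4*y) + 6*exp(3*y) + exp(2*y) - 24*exp(y) + 16)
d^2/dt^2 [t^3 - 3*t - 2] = 6*t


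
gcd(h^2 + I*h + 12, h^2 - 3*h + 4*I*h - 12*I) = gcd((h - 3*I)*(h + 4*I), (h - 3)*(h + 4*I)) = h + 4*I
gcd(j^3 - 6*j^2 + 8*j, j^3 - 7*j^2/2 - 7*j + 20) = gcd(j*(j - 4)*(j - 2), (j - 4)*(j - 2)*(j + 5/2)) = j^2 - 6*j + 8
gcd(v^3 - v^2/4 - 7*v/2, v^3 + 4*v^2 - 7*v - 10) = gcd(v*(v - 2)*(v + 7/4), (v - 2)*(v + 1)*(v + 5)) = v - 2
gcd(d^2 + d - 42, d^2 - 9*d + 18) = d - 6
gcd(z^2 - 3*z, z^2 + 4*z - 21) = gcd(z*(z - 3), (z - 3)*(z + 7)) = z - 3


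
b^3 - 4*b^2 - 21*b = b*(b - 7)*(b + 3)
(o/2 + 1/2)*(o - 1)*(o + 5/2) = o^3/2 + 5*o^2/4 - o/2 - 5/4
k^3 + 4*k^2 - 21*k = k*(k - 3)*(k + 7)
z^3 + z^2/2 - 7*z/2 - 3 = (z - 2)*(z + 1)*(z + 3/2)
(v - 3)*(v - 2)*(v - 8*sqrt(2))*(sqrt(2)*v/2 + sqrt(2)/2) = sqrt(2)*v^4/2 - 8*v^3 - 2*sqrt(2)*v^3 + sqrt(2)*v^2/2 + 32*v^2 - 8*v + 3*sqrt(2)*v - 48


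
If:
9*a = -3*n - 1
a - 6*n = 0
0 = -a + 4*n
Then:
No Solution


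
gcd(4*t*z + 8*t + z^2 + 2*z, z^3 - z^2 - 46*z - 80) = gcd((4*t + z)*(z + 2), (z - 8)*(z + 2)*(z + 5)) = z + 2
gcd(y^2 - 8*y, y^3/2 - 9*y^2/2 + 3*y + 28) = 1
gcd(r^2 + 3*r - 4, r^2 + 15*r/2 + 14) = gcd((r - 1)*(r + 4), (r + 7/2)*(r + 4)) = r + 4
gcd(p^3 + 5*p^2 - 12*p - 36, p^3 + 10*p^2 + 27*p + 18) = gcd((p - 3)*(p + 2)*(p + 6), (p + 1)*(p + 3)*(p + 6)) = p + 6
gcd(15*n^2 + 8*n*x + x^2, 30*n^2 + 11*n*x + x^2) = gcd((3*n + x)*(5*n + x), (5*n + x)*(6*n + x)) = 5*n + x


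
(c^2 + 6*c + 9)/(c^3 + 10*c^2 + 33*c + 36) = 1/(c + 4)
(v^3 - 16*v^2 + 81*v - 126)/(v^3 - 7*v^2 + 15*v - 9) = (v^2 - 13*v + 42)/(v^2 - 4*v + 3)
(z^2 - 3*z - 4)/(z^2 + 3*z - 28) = (z + 1)/(z + 7)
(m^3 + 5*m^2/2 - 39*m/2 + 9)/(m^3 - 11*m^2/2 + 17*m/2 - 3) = (m + 6)/(m - 2)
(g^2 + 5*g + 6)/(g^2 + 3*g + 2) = (g + 3)/(g + 1)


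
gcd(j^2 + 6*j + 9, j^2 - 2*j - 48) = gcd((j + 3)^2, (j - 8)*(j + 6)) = 1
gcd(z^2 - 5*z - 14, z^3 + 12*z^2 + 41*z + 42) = z + 2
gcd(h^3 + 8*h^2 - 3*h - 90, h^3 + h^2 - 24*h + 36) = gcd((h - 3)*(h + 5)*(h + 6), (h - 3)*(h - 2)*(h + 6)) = h^2 + 3*h - 18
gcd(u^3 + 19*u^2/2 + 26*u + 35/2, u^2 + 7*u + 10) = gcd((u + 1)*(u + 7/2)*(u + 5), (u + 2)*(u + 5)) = u + 5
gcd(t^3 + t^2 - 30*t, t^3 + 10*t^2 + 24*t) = t^2 + 6*t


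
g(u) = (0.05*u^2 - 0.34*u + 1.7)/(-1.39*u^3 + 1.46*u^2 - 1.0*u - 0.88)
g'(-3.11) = 0.04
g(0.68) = -1.13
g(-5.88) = 0.02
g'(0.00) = 2.58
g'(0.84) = 1.11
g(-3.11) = 0.06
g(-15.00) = 0.00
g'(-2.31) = 0.10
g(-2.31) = 0.10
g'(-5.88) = 0.00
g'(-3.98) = 0.02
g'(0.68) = 1.01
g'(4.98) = 0.00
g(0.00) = -1.93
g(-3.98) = 0.03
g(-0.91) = 0.90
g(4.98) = -0.01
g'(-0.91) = 2.60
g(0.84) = -0.96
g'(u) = (0.1*u - 0.34)/(-1.39*u^3 + 1.46*u^2 - 1.0*u - 0.88) + (0.05*u^2 - 0.34*u + 1.7)*(4.17*u^2 - 2.92*u + 1.0)/(-1.39*u^3 + 1.46*u^2 - 1.0*u - 0.88)^2 = (0.0695*u^4 - 0.9452*u^3 + 7.5354*u^2 - 5.052*u + 1.9992)/(1.9321*u^6 - 4.0588*u^5 + 4.9116*u^4 - 0.4736*u^3 - 1.5696*u^2 + 1.76*u + 0.7744)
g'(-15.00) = 0.00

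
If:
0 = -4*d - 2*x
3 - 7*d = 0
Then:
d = 3/7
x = -6/7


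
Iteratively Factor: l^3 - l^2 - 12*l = (l)*(l^2 - l - 12) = l*(l + 3)*(l - 4)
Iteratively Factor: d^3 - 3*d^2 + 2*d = (d)*(d^2 - 3*d + 2) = d*(d - 1)*(d - 2)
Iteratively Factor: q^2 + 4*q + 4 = (q + 2)*(q + 2)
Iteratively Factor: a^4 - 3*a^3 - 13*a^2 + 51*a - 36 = (a + 4)*(a^3 - 7*a^2 + 15*a - 9) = (a - 3)*(a + 4)*(a^2 - 4*a + 3) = (a - 3)^2*(a + 4)*(a - 1)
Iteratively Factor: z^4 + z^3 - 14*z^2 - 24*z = (z + 2)*(z^3 - z^2 - 12*z) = z*(z + 2)*(z^2 - z - 12) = z*(z + 2)*(z + 3)*(z - 4)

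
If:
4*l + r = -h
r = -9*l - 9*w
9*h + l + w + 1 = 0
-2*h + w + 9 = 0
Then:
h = -41/38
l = 755/38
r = -2979/38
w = -212/19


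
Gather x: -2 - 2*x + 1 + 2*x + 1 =0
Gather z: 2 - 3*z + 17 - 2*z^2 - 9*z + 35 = -2*z^2 - 12*z + 54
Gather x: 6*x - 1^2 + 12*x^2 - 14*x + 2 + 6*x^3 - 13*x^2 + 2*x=6*x^3 - x^2 - 6*x + 1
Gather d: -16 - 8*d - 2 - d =-9*d - 18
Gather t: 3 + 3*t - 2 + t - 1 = 4*t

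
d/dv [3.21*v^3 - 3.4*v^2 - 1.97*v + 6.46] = 9.63*v^2 - 6.8*v - 1.97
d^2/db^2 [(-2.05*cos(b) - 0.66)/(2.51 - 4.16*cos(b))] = (-2.1316282072803e-14*cos(b)^3 - 32.826976*cos(b)^2 - 19.806661*cos(b) + 65.653952)/(71.991296*cos(b)^3 - 130.311168*cos(b)^2 + 78.625248*cos(b) - 15.813251)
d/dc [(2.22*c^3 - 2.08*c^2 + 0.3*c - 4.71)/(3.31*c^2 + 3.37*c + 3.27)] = (7.3482*c^4 + 14.9628*c^3 + 13.7756*c^2 + 17.577*c + 16.8537)/(10.9561*c^4 + 22.3094*c^3 + 33.0043*c^2 + 22.0398*c + 10.6929)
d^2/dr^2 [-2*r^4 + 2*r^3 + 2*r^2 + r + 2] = -24*r^2 + 12*r + 4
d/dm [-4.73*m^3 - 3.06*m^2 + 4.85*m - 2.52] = -14.19*m^2 - 6.12*m + 4.85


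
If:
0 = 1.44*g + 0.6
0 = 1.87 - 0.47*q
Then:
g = -0.42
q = 3.98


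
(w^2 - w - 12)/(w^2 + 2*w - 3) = (w - 4)/(w - 1)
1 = 1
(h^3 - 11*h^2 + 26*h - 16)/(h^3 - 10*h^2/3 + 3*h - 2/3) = 3*(h - 8)/(3*h - 1)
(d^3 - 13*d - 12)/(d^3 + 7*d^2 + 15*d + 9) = (d - 4)/(d + 3)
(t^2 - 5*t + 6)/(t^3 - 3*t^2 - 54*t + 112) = (t - 3)/(t^2 - t - 56)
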